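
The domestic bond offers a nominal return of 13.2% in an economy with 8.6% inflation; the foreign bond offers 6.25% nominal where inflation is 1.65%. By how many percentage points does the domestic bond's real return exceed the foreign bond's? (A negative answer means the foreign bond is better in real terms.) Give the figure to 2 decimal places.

-0.29

The domestic bond real return: 1.132/1.086 − 1 = 4.236%.
The foreign bond real return: 1.0625/1.0165 − 1 = 4.525%.
Difference: 4.236 − 4.525 = -0.289 pp.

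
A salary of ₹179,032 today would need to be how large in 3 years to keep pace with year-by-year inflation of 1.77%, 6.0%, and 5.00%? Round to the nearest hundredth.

₹202,789.56

Cumulative price-level factor: 1.0177 × 1.060 × 1.0500 = 1.1327001.
The nominal amount required is ₹179,032 scaled up by that factor.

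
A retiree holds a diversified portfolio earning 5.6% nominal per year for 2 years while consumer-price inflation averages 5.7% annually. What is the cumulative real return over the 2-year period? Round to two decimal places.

-0.19%

The annual real rate is (1+5.6%)/(1+5.7%) − 1 = -0.0946%.
Compounded over 2 years: (1 + -0.000946)^2 − 1 ≈ -0.00189.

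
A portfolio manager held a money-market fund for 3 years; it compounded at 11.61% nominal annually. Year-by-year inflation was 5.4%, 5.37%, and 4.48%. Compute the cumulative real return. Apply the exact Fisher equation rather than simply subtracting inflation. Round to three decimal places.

19.817%

Cumulative inflation factor: 1.054 × 1.0537 × 1.0448 ≈ 1.16035.
Nominal growth factor: 1.39030. Real growth factor = 1.39030 / 1.16035 ≈ 1.19817.
Total real return ≈ 19.8170%.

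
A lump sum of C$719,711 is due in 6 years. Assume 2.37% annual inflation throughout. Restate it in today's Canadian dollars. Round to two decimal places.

C$625,348.22

Price-level factor over 6 years: (1 + 2.37%)^6 ≈ 1.1508963685.
Purchasing power today: C$719,711 divided by that factor.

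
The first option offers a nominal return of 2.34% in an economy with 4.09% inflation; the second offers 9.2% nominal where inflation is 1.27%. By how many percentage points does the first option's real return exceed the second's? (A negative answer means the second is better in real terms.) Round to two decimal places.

The first option real return: 1.0234/1.0409 − 1 = -1.681%.
The second real return: 1.092/1.0127 − 1 = 7.831%.
Difference: -1.681 − 7.831 = -9.512 pp.

-9.51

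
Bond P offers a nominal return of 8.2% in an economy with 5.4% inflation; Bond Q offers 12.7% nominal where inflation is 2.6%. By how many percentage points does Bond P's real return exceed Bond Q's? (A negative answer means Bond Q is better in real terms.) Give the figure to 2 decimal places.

Bond P real return: 1.082/1.054 − 1 = 2.657%.
Bond Q real return: 1.127/1.026 − 1 = 9.844%.
Difference: 2.657 − 9.844 = -7.187 pp.

-7.19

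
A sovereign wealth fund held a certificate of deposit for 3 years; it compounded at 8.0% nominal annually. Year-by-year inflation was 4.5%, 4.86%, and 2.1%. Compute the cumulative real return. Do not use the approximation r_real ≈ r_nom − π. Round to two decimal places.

Cumulative inflation factor: 1.045 × 1.0486 × 1.021 ≈ 1.11880.
Nominal growth factor: 1.25971. Real growth factor = 1.25971 / 1.11880 ≈ 1.12595.
Total real return ≈ 12.5951%.

12.60%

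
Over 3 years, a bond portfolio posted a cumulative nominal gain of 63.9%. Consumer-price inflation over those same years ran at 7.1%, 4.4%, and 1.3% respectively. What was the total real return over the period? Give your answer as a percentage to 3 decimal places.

44.704%

Cumulative inflation factor: 1.071 × 1.044 × 1.013 ≈ 1.13266.
Nominal growth factor: 1.63900. Real growth factor = 1.63900 / 1.13266 ≈ 1.44704.
Total real return ≈ 44.7037%.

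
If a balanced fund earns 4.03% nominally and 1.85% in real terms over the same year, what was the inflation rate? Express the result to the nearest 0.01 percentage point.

From (1+r_nom) = (1+r_real)(1+π), we get 1+π = (1 + 4.03%)/(1 + 1.85%) = 1.0403/1.0185 ≈ 1.02140.
So π ≈ 2.1404%.

2.14%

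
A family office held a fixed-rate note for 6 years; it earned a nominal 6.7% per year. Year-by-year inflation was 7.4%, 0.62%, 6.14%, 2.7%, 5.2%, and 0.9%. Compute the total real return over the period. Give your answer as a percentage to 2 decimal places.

18.02%

Cumulative inflation factor: 1.074 × 1.0062 × 1.0614 × 1.027 × 1.052 × 1.009 ≈ 1.25039.
Nominal growth factor: 1.47566. Real growth factor = 1.47566 / 1.25039 ≈ 1.18016.
Total real return ≈ 18.0162%.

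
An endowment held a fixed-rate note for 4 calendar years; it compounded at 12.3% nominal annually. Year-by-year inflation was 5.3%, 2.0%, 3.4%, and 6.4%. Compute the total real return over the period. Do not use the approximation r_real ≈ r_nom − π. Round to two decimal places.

Cumulative inflation factor: 1.053 × 1.020 × 1.034 × 1.064 ≈ 1.18166.
Nominal growth factor: 1.59045. Real growth factor = 1.59045 / 1.18166 ≈ 1.34595.
Total real return ≈ 34.5948%.

34.59%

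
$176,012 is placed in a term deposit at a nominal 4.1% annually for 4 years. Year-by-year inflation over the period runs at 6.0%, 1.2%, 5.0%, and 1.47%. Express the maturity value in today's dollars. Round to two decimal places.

$180,855.56

Nominal value at maturity: $176,012 × (1 + 4.1%)^4 ≈ $206,702.25.
Price-level factor over 4 years: 1.060 × 1.012 × 1.050 × 1.0147 = 1.1429134332.
Dividing the nominal maturity value by the price-level factor gives the value in today's money.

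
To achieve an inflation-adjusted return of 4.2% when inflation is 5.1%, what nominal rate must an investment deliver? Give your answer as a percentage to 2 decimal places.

By the Fisher equation, 1 + r_nom = (1 + 4.2%)(1 + 5.1%) = 1.042 × 1.051 = 1.095142.
So r_nom = 9.5142%.

9.51%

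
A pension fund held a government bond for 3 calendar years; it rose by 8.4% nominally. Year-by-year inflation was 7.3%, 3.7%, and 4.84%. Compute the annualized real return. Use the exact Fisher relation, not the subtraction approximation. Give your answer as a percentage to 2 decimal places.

-2.42%

Cumulative inflation factor: 1.073 × 1.037 × 1.0484 ≈ 1.16656.
Nominal growth factor: 1.08400. Real growth factor = 1.08400 / 1.16656 ≈ 0.92923.
Annualized: 0.92923^(1/3) − 1 ≈ -0.02417.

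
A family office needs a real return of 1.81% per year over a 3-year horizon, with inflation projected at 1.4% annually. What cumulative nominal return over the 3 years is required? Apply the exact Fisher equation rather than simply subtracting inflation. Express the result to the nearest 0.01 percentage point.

Required annual nominal rate: (1+1.81%)(1+1.4%) − 1 = 3.23534%.
Cumulative over 3 years: (1 + 0.0323534)^3 − 1 ≈ 0.10023.

10.02%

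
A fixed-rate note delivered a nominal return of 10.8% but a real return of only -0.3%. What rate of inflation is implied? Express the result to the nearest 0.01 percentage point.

11.13%

From (1+r_nom) = (1+r_real)(1+π), we get 1+π = (1 + 10.8%)/(1 − 0.3%) = 1.108/0.997 ≈ 1.11133.
So π ≈ 11.1334%.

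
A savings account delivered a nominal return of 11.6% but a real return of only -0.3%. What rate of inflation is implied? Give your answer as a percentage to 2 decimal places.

From (1+r_nom) = (1+r_real)(1+π), we get 1+π = (1 + 11.6%)/(1 − 0.3%) = 1.116/0.997 ≈ 1.11936.
So π ≈ 11.9358%.

11.94%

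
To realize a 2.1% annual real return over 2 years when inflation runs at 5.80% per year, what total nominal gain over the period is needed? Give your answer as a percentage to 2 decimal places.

16.69%

Required annual nominal rate: (1+2.1%)(1+5.80%) − 1 = 8.0218%.
Cumulative over 2 years: (1 + 0.080218)^2 − 1 ≈ 0.16687.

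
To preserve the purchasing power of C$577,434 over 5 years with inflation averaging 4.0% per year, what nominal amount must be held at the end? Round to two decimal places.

Cumulative price-level factor: (1+4.0%)^5 = 1.2166529024.
The nominal amount required is C$577,434 scaled up by that factor.

C$702,536.75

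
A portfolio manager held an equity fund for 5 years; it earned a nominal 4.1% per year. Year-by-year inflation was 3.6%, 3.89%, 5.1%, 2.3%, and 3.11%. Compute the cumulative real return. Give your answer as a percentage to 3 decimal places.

Cumulative inflation factor: 1.036 × 1.0389 × 1.051 × 1.023 × 1.0311 ≈ 1.19320.
Nominal growth factor: 1.22251. Real growth factor = 1.22251 / 1.19320 ≈ 1.02457.
Total real return ≈ 2.4569%.

2.457%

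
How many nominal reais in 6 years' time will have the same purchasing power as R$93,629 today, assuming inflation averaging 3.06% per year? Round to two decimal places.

R$112,189.24

Cumulative price-level factor: (1+3.06%)^6 ≈ 1.1982317657.
Multiplying R$93,629 by the price-level factor gives the future nominal sum.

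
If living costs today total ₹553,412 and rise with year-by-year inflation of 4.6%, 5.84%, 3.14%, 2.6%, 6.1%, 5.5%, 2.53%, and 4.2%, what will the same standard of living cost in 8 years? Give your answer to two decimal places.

₹775,338.05

Cumulative price-level factor: 1.046 × 1.0584 × 1.0314 × 1.026 × 1.061 × 1.055 × 1.0253 × 1.042 ≈ 1.4010141559.
Multiplying ₹553,412 by the price-level factor gives the future nominal sum.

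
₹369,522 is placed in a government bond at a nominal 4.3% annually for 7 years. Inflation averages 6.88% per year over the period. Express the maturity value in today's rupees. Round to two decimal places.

₹311,426.34

Nominal value at maturity: ₹369,522 × (1 + 4.3%)^7 ≈ ₹496,169.95.
Price-level factor over 7 years: (1 + 6.88%)^7 ≈ 1.5932176755.
The maturity value deflated by that factor is the answer in today's purchasing power.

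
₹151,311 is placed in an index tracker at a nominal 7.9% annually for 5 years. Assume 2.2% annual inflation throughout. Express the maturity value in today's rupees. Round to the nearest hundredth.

Nominal value at maturity: ₹151,311 × (1 + 7.9%)^5 ≈ ₹221,298.12.
Price-level factor over 5 years: (1 + 2.2%)^5 ≈ 1.1149476564.
The maturity value deflated by that factor is the answer in today's purchasing power.

₹198,482.97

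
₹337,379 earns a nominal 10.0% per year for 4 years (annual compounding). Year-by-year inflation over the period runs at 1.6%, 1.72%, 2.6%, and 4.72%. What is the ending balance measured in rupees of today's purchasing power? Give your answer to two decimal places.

Nominal value at maturity: ₹337,379 × (1 + 10.0%)^4 ≈ ₹493,956.59.
Price-level factor over 4 years: 1.016 × 1.0172 × 1.026 × 1.0472 ≈ 1.1103938654.
The maturity value deflated by that factor is the answer in today's purchasing power.

₹444,848.09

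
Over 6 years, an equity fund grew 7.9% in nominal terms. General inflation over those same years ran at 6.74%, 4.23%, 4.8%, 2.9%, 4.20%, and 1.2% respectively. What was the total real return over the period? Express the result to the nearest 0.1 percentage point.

-14.7%

Cumulative inflation factor: 1.0674 × 1.0423 × 1.048 × 1.029 × 1.0420 × 1.012 ≈ 1.26516.
Nominal growth factor: 1.07900. Real growth factor = 1.07900 / 1.26516 ≈ 0.85286.
Total real return ≈ -14.7142%.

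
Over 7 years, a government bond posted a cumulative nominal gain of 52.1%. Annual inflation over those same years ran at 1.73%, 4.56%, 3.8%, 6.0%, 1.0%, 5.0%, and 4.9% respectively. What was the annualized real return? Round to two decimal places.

2.25%

Cumulative inflation factor: 1.0173 × 1.0456 × 1.038 × 1.060 × 1.010 × 1.050 × 1.049 ≈ 1.30198.
Nominal growth factor: 1.52100. Real growth factor = 1.52100 / 1.30198 ≈ 1.16822.
Annualized: 1.16822^(1/7) − 1 ≈ 0.02246.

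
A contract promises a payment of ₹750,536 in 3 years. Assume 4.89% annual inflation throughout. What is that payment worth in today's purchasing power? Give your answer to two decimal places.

Price-level factor over 3 years: (1 + 4.89%)^3 ≈ 1.1539905602.
Purchasing power today: ₹750,536 divided by that factor.

₹650,383.14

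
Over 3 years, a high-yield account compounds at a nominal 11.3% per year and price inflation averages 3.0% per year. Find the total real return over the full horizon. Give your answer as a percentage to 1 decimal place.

The annual real rate is (1+11.3%)/(1+3.0%) − 1 = 8.0583%.
Compounded over 3 years: (1 + 0.080583)^3 − 1 ≈ 0.26175.

26.2%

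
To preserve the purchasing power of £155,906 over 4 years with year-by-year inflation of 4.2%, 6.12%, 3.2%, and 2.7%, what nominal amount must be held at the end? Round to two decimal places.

£182,716.57

Cumulative price-level factor: 1.042 × 1.0612 × 1.032 × 1.027 ≈ 1.1719662392.
The nominal amount required is £155,906 scaled up by that factor.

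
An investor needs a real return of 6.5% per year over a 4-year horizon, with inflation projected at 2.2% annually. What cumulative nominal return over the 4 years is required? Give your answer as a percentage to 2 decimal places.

40.35%

Required annual nominal rate: (1+6.5%)(1+2.2%) − 1 = 8.843%.
Cumulative over 4 years: (1 + 0.08843)^4 − 1 ≈ 0.40347.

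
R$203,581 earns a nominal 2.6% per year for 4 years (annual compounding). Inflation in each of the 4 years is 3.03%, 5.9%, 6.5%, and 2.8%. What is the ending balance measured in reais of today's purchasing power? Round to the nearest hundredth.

Nominal value at maturity: R$203,581 × (1 + 2.6%)^4 ≈ R$225,593.55.
Price-level factor over 4 years: 1.0303 × 1.059 × 1.065 × 1.028 ≈ 1.1945446357.
The maturity value deflated by that factor is the answer in today's purchasing power.

R$188,853.18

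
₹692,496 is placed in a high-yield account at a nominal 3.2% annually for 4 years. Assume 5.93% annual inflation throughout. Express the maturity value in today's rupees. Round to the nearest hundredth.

Nominal value at maturity: ₹692,496 × (1 + 3.2%)^4 ≈ ₹785,481.68.
Price-level factor over 4 years: (1 + 5.93%)^4 ≈ 1.2591454171.
Dividing the nominal maturity value by the price-level factor gives the value in today's money.

₹623,821.26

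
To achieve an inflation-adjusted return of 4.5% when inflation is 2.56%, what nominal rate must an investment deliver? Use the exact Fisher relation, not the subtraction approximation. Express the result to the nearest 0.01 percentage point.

7.18%

By the Fisher equation, 1 + r_nom = (1 + 4.5%)(1 + 2.56%) = 1.045 × 1.0256 = 1.071752.
So r_nom = 7.1752%.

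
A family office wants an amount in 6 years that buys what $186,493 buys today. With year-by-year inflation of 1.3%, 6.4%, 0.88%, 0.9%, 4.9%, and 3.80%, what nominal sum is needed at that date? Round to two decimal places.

Cumulative price-level factor: 1.013 × 1.064 × 1.0088 × 1.009 × 1.049 × 1.0380 ≈ 1.1945935206.
Multiplying $186,493 by the price-level factor gives the future nominal sum.

$222,783.33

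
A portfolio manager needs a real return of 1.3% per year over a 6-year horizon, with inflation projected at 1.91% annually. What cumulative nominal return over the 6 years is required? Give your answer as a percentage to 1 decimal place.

21.0%

Required annual nominal rate: (1+1.3%)(1+1.91%) − 1 = 3.23483%.
Cumulative over 6 years: (1 + 0.0323483)^6 − 1 ≈ 0.21048.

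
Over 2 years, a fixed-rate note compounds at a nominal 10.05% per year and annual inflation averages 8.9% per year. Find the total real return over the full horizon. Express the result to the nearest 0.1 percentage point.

2.1%

The annual real rate is (1+10.05%)/(1+8.9%) − 1 = 1.0560%.
Compounded over 2 years: (1 + 0.010560)^2 − 1 ≈ 0.02123.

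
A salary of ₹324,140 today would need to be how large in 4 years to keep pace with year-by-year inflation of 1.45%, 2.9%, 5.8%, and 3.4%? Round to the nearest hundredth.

Cumulative price-level factor: 1.0145 × 1.029 × 1.058 × 1.034 ≈ 1.1420197972.
Multiplying ₹324,140 by the price-level factor gives the future nominal sum.

₹370,174.30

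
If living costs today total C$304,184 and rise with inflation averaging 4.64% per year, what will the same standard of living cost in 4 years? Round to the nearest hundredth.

Cumulative price-level factor: (1+4.64%)^4 ≈ 1.1989219846.
The nominal amount required is C$304,184 scaled up by that factor.

C$364,692.88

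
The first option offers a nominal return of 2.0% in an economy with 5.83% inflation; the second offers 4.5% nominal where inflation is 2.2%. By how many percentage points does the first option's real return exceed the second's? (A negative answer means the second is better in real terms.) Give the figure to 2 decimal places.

The first option real return: 1.020/1.0583 − 1 = -3.619%.
The second real return: 1.045/1.022 − 1 = 2.250%.
Difference: -3.619 − 2.250 = -5.869 pp.

-5.87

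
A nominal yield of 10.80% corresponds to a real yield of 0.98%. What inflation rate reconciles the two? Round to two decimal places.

From (1+r_nom) = (1+r_real)(1+π), we get 1+π = (1 + 10.80%)/(1 + 0.98%) = 1.1080/1.0098 ≈ 1.09725.
So π ≈ 9.7247%.

9.72%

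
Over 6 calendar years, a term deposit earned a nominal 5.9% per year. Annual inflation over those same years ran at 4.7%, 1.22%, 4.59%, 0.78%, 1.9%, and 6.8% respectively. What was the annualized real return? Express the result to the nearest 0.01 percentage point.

Cumulative inflation factor: 1.047 × 1.0122 × 1.0459 × 1.0078 × 1.019 × 1.068 ≈ 1.21569.
Nominal growth factor: 1.41051. Real growth factor = 1.41051 / 1.21569 ≈ 1.16025.
Annualized: 1.16025^(1/6) − 1 ≈ 0.02508.

2.51%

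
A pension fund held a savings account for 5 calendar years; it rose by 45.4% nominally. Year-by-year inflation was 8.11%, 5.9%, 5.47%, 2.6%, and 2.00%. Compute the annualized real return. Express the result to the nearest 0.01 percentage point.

Cumulative inflation factor: 1.0811 × 1.059 × 1.0547 × 1.026 × 1.0200 ≈ 1.26368.
Nominal growth factor: 1.45400. Real growth factor = 1.45400 / 1.26368 ≈ 1.15060.
Annualized: 1.15060^(1/5) − 1 ≈ 0.02845.

2.85%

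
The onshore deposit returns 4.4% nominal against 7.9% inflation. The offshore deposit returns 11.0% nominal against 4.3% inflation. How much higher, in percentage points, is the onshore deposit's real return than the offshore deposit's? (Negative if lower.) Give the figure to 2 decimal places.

The onshore deposit real return: 1.044/1.079 − 1 = -3.244%.
The offshore deposit real return: 1.110/1.043 − 1 = 6.424%.
Difference: -3.244 − 6.424 = -9.668 pp.

-9.67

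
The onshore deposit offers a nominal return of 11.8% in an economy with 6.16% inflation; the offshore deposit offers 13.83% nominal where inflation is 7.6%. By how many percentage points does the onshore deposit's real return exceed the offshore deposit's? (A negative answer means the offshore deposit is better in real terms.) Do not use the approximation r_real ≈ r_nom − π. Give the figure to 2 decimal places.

The onshore deposit real return: 1.118/1.0616 − 1 = 5.313%.
The offshore deposit real return: 1.1383/1.076 − 1 = 5.790%.
Difference: 5.313 − 5.790 = -0.477 pp.

-0.48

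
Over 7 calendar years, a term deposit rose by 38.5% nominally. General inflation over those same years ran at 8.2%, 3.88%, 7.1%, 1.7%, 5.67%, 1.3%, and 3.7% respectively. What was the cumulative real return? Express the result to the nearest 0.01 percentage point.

Cumulative inflation factor: 1.082 × 1.0388 × 1.071 × 1.017 × 1.0567 × 1.013 × 1.037 ≈ 1.35897.
Nominal growth factor: 1.38500. Real growth factor = 1.38500 / 1.35897 ≈ 1.01915.
Total real return ≈ 1.9155%.

1.92%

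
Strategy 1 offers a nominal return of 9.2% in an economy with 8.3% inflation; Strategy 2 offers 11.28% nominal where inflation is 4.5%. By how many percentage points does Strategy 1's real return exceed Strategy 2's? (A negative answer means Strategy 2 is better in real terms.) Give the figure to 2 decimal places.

Strategy 1 real return: 1.092/1.083 − 1 = 0.831%.
Strategy 2 real return: 1.1128/1.045 − 1 = 6.488%.
Difference: 0.831 − 6.488 = -5.657 pp.

-5.66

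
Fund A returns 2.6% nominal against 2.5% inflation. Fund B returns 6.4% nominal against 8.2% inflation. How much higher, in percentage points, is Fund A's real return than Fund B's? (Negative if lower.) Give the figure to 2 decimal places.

1.76

Fund A real return: 1.026/1.025 − 1 = 0.098%.
Fund B real return: 1.064/1.082 − 1 = -1.664%.
Difference: 0.098 − (-1.664) = 1.762 pp.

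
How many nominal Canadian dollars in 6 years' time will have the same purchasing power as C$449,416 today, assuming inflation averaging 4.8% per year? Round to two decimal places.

Cumulative price-level factor: (1+4.8%)^6 ≈ 1.3248530073.
The nominal amount required is C$449,416 scaled up by that factor.

C$595,410.14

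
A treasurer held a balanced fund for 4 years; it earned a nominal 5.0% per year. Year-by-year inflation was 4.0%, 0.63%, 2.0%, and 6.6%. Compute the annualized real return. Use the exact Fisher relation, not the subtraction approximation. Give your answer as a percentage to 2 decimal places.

Cumulative inflation factor: 1.040 × 1.0063 × 1.020 × 1.066 ≈ 1.13794.
Nominal growth factor: 1.21551. Real growth factor = 1.21551 / 1.13794 ≈ 1.06817.
Annualized: 1.06817^(1/4) − 1 ≈ 0.01662.

1.66%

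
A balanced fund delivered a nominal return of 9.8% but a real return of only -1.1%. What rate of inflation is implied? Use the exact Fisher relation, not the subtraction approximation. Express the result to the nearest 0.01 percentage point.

From (1+r_nom) = (1+r_real)(1+π), we get 1+π = (1 + 9.8%)/(1 − 1.1%) = 1.098/0.989 ≈ 1.11021.
So π ≈ 11.0212%.

11.02%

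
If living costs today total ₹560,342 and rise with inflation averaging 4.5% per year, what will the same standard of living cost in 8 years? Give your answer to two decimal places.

Cumulative price-level factor: (1+4.5%)^8 ≈ 1.4221006128.
Multiplying ₹560,342 by the price-level factor gives the future nominal sum.

₹796,862.70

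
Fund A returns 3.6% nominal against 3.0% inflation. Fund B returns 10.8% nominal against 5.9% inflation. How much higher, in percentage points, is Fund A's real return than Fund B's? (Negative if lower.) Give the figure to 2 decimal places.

-4.04

Fund A real return: 1.036/1.030 − 1 = 0.583%.
Fund B real return: 1.108/1.059 − 1 = 4.627%.
Difference: 0.583 − 4.627 = -4.044 pp.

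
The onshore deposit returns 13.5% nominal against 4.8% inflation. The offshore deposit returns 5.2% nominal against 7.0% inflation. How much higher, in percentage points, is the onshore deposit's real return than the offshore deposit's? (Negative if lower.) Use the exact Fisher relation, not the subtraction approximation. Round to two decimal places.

9.98

The onshore deposit real return: 1.135/1.048 − 1 = 8.302%.
The offshore deposit real return: 1.052/1.070 − 1 = -1.682%.
Difference: 8.302 − (-1.682) = 9.984 pp.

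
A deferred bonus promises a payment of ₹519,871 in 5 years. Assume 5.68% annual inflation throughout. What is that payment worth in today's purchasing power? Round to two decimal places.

₹394,395.15

Price-level factor over 5 years: (1 + 5.68%)^5 ≈ 1.3181475387.
Purchasing power today: ₹519,871 divided by that factor.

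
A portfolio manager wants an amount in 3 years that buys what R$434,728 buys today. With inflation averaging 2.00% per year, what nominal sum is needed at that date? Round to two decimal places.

Cumulative price-level factor: (1+2.00%)^3 = 1.061208.
Multiplying R$434,728 by the price-level factor gives the future nominal sum.

R$461,336.83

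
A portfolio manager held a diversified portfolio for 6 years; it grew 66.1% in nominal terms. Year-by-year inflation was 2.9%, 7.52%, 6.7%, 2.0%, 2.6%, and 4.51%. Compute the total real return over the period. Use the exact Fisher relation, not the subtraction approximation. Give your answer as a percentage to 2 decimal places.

Cumulative inflation factor: 1.029 × 1.0752 × 1.067 × 1.020 × 1.026 × 1.0451 ≈ 1.29114.
Nominal growth factor: 1.66100. Real growth factor = 1.66100 / 1.29114 ≈ 1.28646.
Total real return ≈ 28.6457%.

28.65%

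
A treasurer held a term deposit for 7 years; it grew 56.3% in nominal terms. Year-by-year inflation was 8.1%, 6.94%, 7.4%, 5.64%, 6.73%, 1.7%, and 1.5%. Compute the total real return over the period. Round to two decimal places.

Cumulative inflation factor: 1.081 × 1.0694 × 1.074 × 1.0564 × 1.0673 × 1.017 × 1.015 ≈ 1.44501.
Nominal growth factor: 1.56300. Real growth factor = 1.56300 / 1.44501 ≈ 1.08165.
Total real return ≈ 8.1650%.

8.17%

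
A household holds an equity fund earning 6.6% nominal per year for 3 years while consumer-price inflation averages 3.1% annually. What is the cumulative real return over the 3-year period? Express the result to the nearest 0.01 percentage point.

The annual real rate is (1+6.6%)/(1+3.1%) − 1 = 3.3948%.
Compounded over 3 years: (1 + 0.033948)^3 − 1 ≈ 0.10534.

10.53%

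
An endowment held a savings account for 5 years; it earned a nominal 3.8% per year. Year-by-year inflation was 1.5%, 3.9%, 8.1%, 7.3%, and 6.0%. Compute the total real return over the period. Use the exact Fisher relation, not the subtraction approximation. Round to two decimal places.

-7.07%

Cumulative inflation factor: 1.015 × 1.039 × 1.081 × 1.073 × 1.060 ≈ 1.29662.
Nominal growth factor: 1.20500. Real growth factor = 1.20500 / 1.29662 ≈ 0.92934.
Total real return ≈ -7.0662%.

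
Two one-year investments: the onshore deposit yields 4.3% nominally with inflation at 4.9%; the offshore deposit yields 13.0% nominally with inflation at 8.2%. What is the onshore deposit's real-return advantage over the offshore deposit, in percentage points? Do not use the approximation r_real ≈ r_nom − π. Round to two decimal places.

-5.01

The onshore deposit real return: 1.043/1.049 − 1 = -0.572%.
The offshore deposit real return: 1.130/1.082 − 1 = 4.436%.
Difference: -0.572 − 4.436 = -5.008 pp.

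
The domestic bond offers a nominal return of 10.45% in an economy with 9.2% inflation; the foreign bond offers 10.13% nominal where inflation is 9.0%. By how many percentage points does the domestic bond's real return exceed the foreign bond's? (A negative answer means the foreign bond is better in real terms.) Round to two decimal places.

The domestic bond real return: 1.1045/1.092 − 1 = 1.145%.
The foreign bond real return: 1.1013/1.090 − 1 = 1.037%.
Difference: 1.145 − 1.037 = 0.108 pp.

0.11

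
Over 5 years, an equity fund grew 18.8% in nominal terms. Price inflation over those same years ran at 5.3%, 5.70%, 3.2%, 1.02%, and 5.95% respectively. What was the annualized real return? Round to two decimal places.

Cumulative inflation factor: 1.053 × 1.0570 × 1.032 × 1.0102 × 1.0595 ≈ 1.22939.
Nominal growth factor: 1.18800. Real growth factor = 1.18800 / 1.22939 ≈ 0.96633.
Annualized: 0.96633^(1/5) − 1 ≈ -0.00683.

-0.68%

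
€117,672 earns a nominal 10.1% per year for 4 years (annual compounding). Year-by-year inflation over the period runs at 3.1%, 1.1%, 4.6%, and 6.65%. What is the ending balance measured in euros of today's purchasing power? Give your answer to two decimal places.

Nominal value at maturity: €117,672 × (1 + 10.1%)^4 ≈ €172,910.92.
Price-level factor over 4 years: 1.031 × 1.011 × 1.046 × 1.0665 ≈ 1.1627928836.
The maturity value deflated by that factor is the answer in today's purchasing power.

€148,703.11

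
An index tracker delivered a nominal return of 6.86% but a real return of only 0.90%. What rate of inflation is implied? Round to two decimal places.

5.91%

From (1+r_nom) = (1+r_real)(1+π), we get 1+π = (1 + 6.86%)/(1 + 0.90%) = 1.0686/1.0090 ≈ 1.05907.
So π ≈ 5.9068%.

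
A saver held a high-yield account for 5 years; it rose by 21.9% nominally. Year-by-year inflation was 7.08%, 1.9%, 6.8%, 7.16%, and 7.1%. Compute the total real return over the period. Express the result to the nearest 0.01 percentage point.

Cumulative inflation factor: 1.0708 × 1.019 × 1.068 × 1.0716 × 1.071 ≈ 1.33745.
Nominal growth factor: 1.21900. Real growth factor = 1.21900 / 1.33745 ≈ 0.91144.
Total real return ≈ -8.8561%.

-8.86%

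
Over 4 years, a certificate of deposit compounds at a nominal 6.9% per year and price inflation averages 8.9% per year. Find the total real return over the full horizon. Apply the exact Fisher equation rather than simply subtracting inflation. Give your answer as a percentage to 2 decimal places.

-7.15%

The annual real rate is (1+6.9%)/(1+8.9%) − 1 = -1.8365%.
Compounded over 4 years: (1 + -0.018365)^4 − 1 ≈ -0.07146.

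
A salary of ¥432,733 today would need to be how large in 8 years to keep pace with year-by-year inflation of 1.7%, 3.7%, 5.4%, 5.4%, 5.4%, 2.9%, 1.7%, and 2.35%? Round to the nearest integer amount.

¥572,355

Cumulative price-level factor: 1.017 × 1.037 × 1.054 × 1.054 × 1.054 × 1.029 × 1.017 × 1.0235 ≈ 1.3226523766.
The nominal amount required is ¥432,733 scaled up by that factor.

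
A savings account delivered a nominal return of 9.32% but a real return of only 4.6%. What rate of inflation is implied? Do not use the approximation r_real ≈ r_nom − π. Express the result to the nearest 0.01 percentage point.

4.51%

From (1+r_nom) = (1+r_real)(1+π), we get 1+π = (1 + 9.32%)/(1 + 4.6%) = 1.0932/1.046 ≈ 1.04512.
So π ≈ 4.5124%.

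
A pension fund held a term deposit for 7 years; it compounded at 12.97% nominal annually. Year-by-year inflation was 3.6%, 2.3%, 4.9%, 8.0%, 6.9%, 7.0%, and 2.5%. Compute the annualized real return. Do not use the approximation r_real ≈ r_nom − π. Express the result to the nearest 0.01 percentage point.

Cumulative inflation factor: 1.036 × 1.023 × 1.049 × 1.080 × 1.069 × 1.070 × 1.025 ≈ 1.40773.
Nominal growth factor: 2.34824. Real growth factor = 2.34824 / 1.40773 ≈ 1.66810.
Annualized: 1.66810^(1/7) − 1 ≈ 0.07584.

7.58%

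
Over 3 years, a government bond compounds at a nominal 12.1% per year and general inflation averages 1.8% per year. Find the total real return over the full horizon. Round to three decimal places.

33.528%

The annual real rate is (1+12.1%)/(1+1.8%) − 1 = 10.1179%.
Compounded over 3 years: (1 + 0.101179)^3 − 1 ≈ 0.33528.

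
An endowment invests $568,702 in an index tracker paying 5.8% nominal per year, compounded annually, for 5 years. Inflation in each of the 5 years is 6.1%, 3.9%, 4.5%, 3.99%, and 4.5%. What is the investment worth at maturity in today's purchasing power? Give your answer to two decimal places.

$602,223.92

Nominal value at maturity: $568,702 × (1 + 5.8%)^5 ≈ $753,898.87.
Price-level factor over 5 years: 1.061 × 1.039 × 1.045 × 1.0399 × 1.045 ≈ 1.2518580620.
Dividing the nominal maturity value by the price-level factor gives the value in today's money.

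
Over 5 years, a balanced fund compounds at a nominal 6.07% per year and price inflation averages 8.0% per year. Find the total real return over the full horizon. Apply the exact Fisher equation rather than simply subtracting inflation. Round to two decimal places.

The annual real rate is (1+6.07%)/(1+8.0%) − 1 = -1.7870%.
Compounded over 5 years: (1 + -0.017870)^5 − 1 ≈ -0.08621.

-8.62%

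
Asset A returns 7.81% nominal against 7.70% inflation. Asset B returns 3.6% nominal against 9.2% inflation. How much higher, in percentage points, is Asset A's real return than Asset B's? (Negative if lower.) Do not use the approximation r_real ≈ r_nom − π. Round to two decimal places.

Asset A real return: 1.0781/1.0770 − 1 = 0.102%.
Asset B real return: 1.036/1.092 − 1 = -5.128%.
Difference: 0.102 − (-5.128) = 5.230 pp.

5.23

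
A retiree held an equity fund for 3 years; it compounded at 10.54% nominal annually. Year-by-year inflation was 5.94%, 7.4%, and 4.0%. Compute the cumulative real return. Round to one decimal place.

Cumulative inflation factor: 1.0594 × 1.074 × 1.040 ≈ 1.18331.
Nominal growth factor: 1.35070. Real growth factor = 1.35070 / 1.18331 ≈ 1.14146.
Total real return ≈ 14.1460%.

14.1%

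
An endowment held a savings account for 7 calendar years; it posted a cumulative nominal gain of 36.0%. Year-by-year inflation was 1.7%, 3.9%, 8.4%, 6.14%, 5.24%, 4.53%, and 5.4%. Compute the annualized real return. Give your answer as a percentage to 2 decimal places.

Cumulative inflation factor: 1.017 × 1.039 × 1.084 × 1.0614 × 1.0524 × 1.0453 × 1.054 ≈ 1.40964.
Nominal growth factor: 1.36000. Real growth factor = 1.36000 / 1.40964 ≈ 0.96479.
Annualized: 0.96479^(1/7) − 1 ≈ -0.00511.

-0.51%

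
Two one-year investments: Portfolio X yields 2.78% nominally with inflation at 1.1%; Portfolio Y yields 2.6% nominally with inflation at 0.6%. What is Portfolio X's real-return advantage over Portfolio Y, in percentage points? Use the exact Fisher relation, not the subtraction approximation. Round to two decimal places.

-0.33

Portfolio X real return: 1.0278/1.011 − 1 = 1.662%.
Portfolio Y real return: 1.026/1.006 − 1 = 1.988%.
Difference: 1.662 − 1.988 = -0.326 pp.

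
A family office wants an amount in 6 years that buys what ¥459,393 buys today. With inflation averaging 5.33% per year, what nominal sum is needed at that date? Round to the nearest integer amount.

¥627,331

Cumulative price-level factor: (1+5.33%)^6 ≈ 1.3655654025.
The nominal amount required is ¥459,393 scaled up by that factor.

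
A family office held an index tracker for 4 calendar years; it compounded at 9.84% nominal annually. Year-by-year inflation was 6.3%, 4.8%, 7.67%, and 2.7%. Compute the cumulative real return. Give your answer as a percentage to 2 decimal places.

18.16%

Cumulative inflation factor: 1.063 × 1.048 × 1.0767 × 1.027 ≈ 1.23186.
Nominal growth factor: 1.45560. Real growth factor = 1.45560 / 1.23186 ≈ 1.18163.
Total real return ≈ 18.1632%.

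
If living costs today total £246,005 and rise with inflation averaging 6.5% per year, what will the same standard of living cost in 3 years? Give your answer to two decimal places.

Cumulative price-level factor: (1+6.5%)^3 = 1.207949625.
Multiplying £246,005 by the price-level factor gives the future nominal sum.

£297,161.65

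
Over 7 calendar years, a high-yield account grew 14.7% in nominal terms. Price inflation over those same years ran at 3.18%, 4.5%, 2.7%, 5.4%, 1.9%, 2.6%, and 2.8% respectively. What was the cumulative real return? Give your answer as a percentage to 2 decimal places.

-8.56%

Cumulative inflation factor: 1.0318 × 1.045 × 1.027 × 1.054 × 1.019 × 1.026 × 1.028 ≈ 1.25440.
Nominal growth factor: 1.14700. Real growth factor = 1.14700 / 1.25440 ≈ 0.91438.
Total real return ≈ -8.5622%.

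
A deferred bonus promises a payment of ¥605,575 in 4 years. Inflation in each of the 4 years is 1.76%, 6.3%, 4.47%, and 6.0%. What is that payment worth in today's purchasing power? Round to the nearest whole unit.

Price-level factor over 4 years: 1.0176 × 1.063 × 1.0447 × 1.060 ≈ 1.1978648544.
Purchasing power today: ¥605,575 divided by that factor.

¥505,545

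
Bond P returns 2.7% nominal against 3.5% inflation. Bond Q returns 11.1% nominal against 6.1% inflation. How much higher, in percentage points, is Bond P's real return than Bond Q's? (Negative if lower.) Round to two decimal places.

Bond P real return: 1.027/1.035 − 1 = -0.773%.
Bond Q real return: 1.111/1.061 − 1 = 4.713%.
Difference: -0.773 − 4.713 = -5.486 pp.

-5.49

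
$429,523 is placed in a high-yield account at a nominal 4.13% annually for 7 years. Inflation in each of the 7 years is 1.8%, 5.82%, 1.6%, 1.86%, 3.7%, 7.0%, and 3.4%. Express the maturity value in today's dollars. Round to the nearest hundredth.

Nominal value at maturity: $429,523 × (1 + 4.13%)^7 ≈ $570,187.25.
Price-level factor over 7 years: 1.018 × 1.0582 × 1.016 × 1.0186 × 1.037 × 1.070 × 1.034 ≈ 1.2790749330.
Dividing the nominal maturity value by the price-level factor gives the value in today's money.

$445,780.96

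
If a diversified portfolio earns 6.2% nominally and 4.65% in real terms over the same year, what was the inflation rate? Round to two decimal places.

1.48%

From (1+r_nom) = (1+r_real)(1+π), we get 1+π = (1 + 6.2%)/(1 + 4.65%) = 1.062/1.0465 ≈ 1.01481.
So π ≈ 1.4811%.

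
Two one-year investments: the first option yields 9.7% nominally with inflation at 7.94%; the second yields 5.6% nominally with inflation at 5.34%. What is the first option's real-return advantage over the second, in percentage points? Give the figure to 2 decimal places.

1.38

The first option real return: 1.097/1.0794 − 1 = 1.631%.
The second real return: 1.056/1.0534 − 1 = 0.247%.
Difference: 1.631 − 0.247 = 1.384 pp.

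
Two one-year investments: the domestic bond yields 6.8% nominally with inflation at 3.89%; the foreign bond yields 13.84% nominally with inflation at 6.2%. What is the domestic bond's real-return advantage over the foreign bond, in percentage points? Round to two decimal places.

The domestic bond real return: 1.068/1.0389 − 1 = 2.801%.
The foreign bond real return: 1.1384/1.062 − 1 = 7.194%.
Difference: 2.801 − 7.194 = -4.393 pp.

-4.39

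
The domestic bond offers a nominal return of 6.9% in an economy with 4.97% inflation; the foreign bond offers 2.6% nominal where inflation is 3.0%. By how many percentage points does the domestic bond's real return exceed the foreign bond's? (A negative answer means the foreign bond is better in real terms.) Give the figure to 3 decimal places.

2.227

The domestic bond real return: 1.069/1.0497 − 1 = 1.8386%.
The foreign bond real return: 1.026/1.030 − 1 = -0.3883%.
Difference: 1.8386 − (-0.3883) = 2.2269 pp.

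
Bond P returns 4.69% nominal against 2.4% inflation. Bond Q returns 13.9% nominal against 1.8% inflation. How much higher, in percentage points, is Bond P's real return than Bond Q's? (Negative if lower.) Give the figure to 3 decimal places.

-9.650

Bond P real return: 1.0469/1.024 − 1 = 2.2363%.
Bond Q real return: 1.139/1.018 − 1 = 11.8861%.
Difference: 2.2363 − 11.8861 = -9.6498 pp.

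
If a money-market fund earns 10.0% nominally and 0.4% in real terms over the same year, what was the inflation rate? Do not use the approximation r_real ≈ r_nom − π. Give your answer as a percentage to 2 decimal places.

From (1+r_nom) = (1+r_real)(1+π), we get 1+π = (1 + 10.0%)/(1 + 0.4%) = 1.100/1.004 ≈ 1.09562.
So π ≈ 9.5618%.

9.56%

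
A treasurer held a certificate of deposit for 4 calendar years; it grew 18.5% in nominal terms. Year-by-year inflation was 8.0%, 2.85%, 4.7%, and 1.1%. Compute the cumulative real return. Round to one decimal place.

0.8%

Cumulative inflation factor: 1.080 × 1.0285 × 1.047 × 1.011 ≈ 1.17578.
Nominal growth factor: 1.18500. Real growth factor = 1.18500 / 1.17578 ≈ 1.00784.
Total real return ≈ 0.7842%.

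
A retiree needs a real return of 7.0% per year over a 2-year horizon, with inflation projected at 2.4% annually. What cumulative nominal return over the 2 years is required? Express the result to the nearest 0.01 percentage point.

20.05%

Required annual nominal rate: (1+7.0%)(1+2.4%) − 1 = 9.568%.
Cumulative over 2 years: (1 + 0.09568)^2 − 1 ≈ 0.20051.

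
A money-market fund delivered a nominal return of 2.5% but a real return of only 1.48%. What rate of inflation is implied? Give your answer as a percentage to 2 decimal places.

1.01%

From (1+r_nom) = (1+r_real)(1+π), we get 1+π = (1 + 2.5%)/(1 + 1.48%) = 1.025/1.0148 ≈ 1.01005.
So π ≈ 1.0051%.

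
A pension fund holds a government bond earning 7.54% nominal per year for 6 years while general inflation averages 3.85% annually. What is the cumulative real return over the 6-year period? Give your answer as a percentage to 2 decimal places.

23.31%

The annual real rate is (1+7.54%)/(1+3.85%) − 1 = 3.5532%.
Compounded over 6 years: (1 + 0.035532)^6 − 1 ≈ 0.23305.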